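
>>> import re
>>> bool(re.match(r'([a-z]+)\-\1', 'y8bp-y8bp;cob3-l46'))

False

`\1` has to match the exact text group 1 already captured.
`re.match` only tries the pattern at the start of the string.
Here the pattern fails at index 0, so the call returns None, and `bool(None)` is False.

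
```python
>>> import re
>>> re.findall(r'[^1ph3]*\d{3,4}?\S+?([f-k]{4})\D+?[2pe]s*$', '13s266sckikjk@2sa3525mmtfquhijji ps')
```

This matches zero or more of any character except [1ph3], then 3 to 4 of a digit (lazy), then one or more of a non-whitespace character (lazy); then exactly 4 of a character in [f-k] (captured); then one or more of a non-digit (lazy), then one of [2pe], then zero or more of the literal 's'; then anchored at the end.
Walking the string: at [2:35] match 's266sckikjk@2sa3525mmtfquhijji ps', group 1 = 'hijj'.
Because there's exactly one group, `findall` drops the full match and keeps group 1 from the one hit.

['hijj']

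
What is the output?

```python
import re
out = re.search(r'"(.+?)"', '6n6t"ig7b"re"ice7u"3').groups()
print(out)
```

('ig7b',)

The match spans [4:10] → '"ig7b"'.
Captured: group 1 = 'ig7b'.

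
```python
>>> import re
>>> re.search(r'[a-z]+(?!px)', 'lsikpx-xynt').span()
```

(0, 6)

Because the assertion is negative and zero-width, positions next to the forbidden text are skipped.
The match spans [0:6] → 'lsikpx'.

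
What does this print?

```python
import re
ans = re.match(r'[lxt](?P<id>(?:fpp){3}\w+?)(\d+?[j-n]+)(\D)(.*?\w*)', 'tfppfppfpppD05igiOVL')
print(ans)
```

None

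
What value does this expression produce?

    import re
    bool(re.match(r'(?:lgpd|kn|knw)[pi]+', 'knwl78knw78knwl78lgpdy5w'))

With `match`, the pattern is implicitly anchored at the beginning.
Here the pattern fails at index 0, so the call returns None, and `bool(None)` is False.

False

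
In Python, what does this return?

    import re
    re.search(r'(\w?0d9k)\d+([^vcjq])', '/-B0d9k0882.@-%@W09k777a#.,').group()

The match spans [2:12] → 'B0d9k0882.'.

'B0d9k0882.'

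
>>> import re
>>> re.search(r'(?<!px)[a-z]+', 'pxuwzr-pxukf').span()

(0, 6)

The negative lookaround is zero-width — it rules out positions where the adjacent text would match, without consuming anything.
The match spans [0:6] → 'pxuwzr'.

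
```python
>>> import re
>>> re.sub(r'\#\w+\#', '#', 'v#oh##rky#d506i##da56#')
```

'v##d506i##'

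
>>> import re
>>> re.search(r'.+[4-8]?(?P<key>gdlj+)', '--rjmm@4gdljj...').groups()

('gdljj',)

The match spans [0:13] → '--rjmm@4gdljj'.
Captured: group 1 = 'gdljj'.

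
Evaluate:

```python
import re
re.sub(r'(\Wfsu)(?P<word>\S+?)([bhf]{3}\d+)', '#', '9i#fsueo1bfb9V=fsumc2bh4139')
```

'9i#V=fsumc2bh4139'

This matches a non-word character, then the literal 'fsu' (captured); then one or more of a non-whitespace character (lazy) (captured as 'word'); then exactly 3 of one of [bhf], then one or more of a digit (captured).
Matches: at [2:13] → '#fsueo1bfb9'.
Each match is replaced by '#'.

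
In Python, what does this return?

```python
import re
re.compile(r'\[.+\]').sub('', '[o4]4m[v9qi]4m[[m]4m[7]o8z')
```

'o8z'

Matches: at [0:23] → '[o4]4m[v9qi]4m[[m]4m[7]'.
Each match is replaced by ''.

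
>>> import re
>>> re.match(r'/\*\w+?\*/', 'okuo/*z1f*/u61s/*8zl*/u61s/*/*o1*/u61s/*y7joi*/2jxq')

With `match`, the pattern is implicitly anchored at the beginning.
Here position 0 doesn't satisfy it, so the call returns None.

None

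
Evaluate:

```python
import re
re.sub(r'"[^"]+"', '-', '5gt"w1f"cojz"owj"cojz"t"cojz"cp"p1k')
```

Matches: at [3:8] → '"w1f"'; at [12:17] → '"owj"'; at [21:24] → '"t"'; at [28:32] → '"cp"'.
`sub` substitutes '-' at each match site.

'5gt-cojz-cojz-cojz-p1k'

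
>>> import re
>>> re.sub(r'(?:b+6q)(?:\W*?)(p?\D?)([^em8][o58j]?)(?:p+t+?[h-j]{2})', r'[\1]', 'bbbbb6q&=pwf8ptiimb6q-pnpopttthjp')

The pattern matches one or more of a literal 'b', then the literal '6q' (non-capturing group); then zero or more of a non-word character (lazy) (non-capturing group); then optionally the literal 'p', then optionally a non-digit (captured); then any character except [em8], then optionally one of [o58j] (captured); then one or more of a literal 'p', then one or more of the literal 't' (lazy), then exactly 2 of a character in [h-j] (non-capturing group).
Each match is replaced using the text its own group 1 captured.

'[pw]m[pn]p'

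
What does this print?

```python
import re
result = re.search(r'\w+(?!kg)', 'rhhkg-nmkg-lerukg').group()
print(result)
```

The negative lookaround is zero-width — it rules out positions where the adjacent text would match, without consuming anything.
The match spans [0:5] → 'rhhkg'.

rhhkg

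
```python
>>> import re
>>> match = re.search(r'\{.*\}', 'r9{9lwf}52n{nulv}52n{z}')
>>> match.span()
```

`re.search` tries every starting position until one works.
The match spans [2:23] → '{9lwf}52n{nulv}52n{z}'.

(2, 23)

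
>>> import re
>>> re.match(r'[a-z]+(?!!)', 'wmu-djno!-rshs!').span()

Because the assertion is negative and zero-width, positions next to the forbidden text are skipped.
`match` is anchored at position 0; if the pattern doesn't fit there, it returns None.
The match spans [0:3] → 'wmu'.

(0, 3)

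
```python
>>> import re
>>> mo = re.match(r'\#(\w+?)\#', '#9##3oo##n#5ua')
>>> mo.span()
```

`re.match` only tries the pattern at the start of the string.
The match spans [0:3] → '#9#'.
Captured: group 1 = '9'.

(0, 3)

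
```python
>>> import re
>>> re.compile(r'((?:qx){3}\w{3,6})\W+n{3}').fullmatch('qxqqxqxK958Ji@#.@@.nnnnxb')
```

Pattern: the literal 'qx' repeated 3 times, then 3 to 6 of a word character (captured); then one or more of a non-word character, then exactly 3 of the literal 'n'.
For `fullmatch`, every character of the input must be accounted for by the pattern.
Here the pattern can't cover the whole string, so the call returns None.

None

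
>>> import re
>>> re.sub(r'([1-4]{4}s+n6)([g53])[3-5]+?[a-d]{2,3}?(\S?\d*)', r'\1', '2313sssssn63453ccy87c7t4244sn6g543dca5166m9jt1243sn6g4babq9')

`\1` in the replacement pulls in group 1's text for each match.

'2313sssssn6c7t4244sn6m9jt1243sn6q9'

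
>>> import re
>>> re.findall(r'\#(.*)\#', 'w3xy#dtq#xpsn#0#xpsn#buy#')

['dtq#xpsn#0#xpsn#buy']

Scanning left to right: at [4:25] match '#dtq#xpsn#0#xpsn#buy#', group 1 = 'dtq#xpsn#0#xpsn#buy'.
Because there's exactly one group, `findall` drops the full match and keeps group 1 from the one hit.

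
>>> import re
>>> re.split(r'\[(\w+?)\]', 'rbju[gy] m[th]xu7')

['rbju', 'gy', ' m', 'th', 'xu7']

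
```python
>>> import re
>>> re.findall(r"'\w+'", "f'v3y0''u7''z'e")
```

["'v3y0'", "'u7'", "'z'"]

Matches: at [1:7] → "'v3y0'"; at [7:11] → "'u7'"; at [11:14] → "'z'".
Since nothing is captured, `findall` lists the 3 matched substrings directly.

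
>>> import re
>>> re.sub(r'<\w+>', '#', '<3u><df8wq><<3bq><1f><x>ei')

'##<###ei'

Matches: at [0:4] → '<3u>'; at [4:11] → '<df8wq>'; at [12:17] → '<3bq>'; at [17:21] → '<1f>'; at [21:24] → '<x>'.
`sub` substitutes '#' at each match site.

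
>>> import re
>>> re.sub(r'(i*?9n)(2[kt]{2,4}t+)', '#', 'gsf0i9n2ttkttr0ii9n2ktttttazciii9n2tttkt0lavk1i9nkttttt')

This matches zero or more of a literal 'i' (lazy), then the literal '9n' (captured); then a literal '2', then 2 to 4 of one of [kt], then one or more of the literal 't' (captured).
Matches: at [4:13] → 'i9n2ttktt'; at [15:26] → 'ii9n2kttttt'; at [29:40] → 'iii9n2tttkt'.
Every occurrence is swapped for '#'.

'gsf0#r0#azc#0lavk1i9nkttttt'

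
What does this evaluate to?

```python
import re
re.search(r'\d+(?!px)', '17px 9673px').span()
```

A negative assertion filters positions out without eating any characters.
`re.search` scans for the first position where the pattern succeeds.
The match spans [0:1] → '1'.

(0, 1)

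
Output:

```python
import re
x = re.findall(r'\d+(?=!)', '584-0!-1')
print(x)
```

['0']

Lookahead/lookbehind check context without consuming it, so the matched span excludes the asserted characters.
Scanning left to right: at [4:5] → '0'.
With no groups in the pattern, `findall` gives back each whole match — 1 here.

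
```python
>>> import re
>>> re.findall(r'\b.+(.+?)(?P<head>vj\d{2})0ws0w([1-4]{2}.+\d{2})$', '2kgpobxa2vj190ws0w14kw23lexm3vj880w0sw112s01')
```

This matches a word boundary (`\b`, zero-width); then one or more of any character; then one or more of any character (lazy) (captured); then the literal 'vj', then exactly 2 of a digit (captured as 'head'); then a literal '0', then the literal 'ws0', then a literal 'w'; then exactly 2 of a character in [1-4], then one or more of any character, then exactly 2 of a digit (captured); then anchored at the end.
Walking the string: at [0:44] match '2kgpobxa2vj190ws0w14kw23lexm3vj880w0sw112s01', groups = ('2', 'vj19', '14kw23lexm3vj880w0sw112s01').
Multiple groups make `findall` return tuples — one 3-tuple for the one match.

[('2', 'vj19', '14kw23lexm3vj880w0sw112s01')]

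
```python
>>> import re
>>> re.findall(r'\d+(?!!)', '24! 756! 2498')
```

['2', '75', '2498']

The negative lookahead/lookbehind blocks any match where the forbidden context is present.
No capturing groups, so `findall` returns the 3 full match strings.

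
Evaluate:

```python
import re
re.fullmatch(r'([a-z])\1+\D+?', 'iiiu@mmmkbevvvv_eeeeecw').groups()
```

('i',)

The backreference `\1` re-matches whatever the first group consumed, character for character.
For `fullmatch`, every character of the input must be accounted for by the pattern.
The match spans [0:23] → 'iiiu@mmmkbevvvv_eeeeecw'.
Captured: group 1 = 'i'.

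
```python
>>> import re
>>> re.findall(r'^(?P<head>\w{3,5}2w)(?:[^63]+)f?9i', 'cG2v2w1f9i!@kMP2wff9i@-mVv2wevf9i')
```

Pattern: anchored at the start of the string; then 3 to 5 of a word character, then the literal '2w' (captured as 'head'); then one or more of any character except [63] (non-capturing group); then optionally a literal 'f', then the literal '9i'.
One capturing group, so `findall` returns just the captured substring from the one match — 1 in all.

['cG2v2w']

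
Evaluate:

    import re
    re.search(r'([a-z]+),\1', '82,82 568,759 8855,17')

None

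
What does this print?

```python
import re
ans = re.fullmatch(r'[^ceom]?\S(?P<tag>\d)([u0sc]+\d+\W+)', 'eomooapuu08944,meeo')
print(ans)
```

None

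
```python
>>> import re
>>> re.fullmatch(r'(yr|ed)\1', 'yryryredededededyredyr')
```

None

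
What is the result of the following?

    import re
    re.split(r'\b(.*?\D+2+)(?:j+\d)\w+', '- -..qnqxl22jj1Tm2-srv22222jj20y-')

The pattern matches a word boundary (`\b`, zero-width); then zero or more of any character (lazy), then one or more of a non-digit, then one or more of the literal '2' (captured); then one or more of a literal 'j', then a digit (non-capturing group); then one or more of a word character.
A `+?`/`*?`/`{m,n}?` starts at its minimum and grows only as far as needed for what follows to match.
Matches to split on: at [5:18] → 'qnqxl22jj1Tm2'; at [18:32] → '-srv22222jj20y'.
With a capturing group present, the delimiter's captured portion is kept in the result list.

['- -..', 'qnqxl22', '', '-srv22222', '-']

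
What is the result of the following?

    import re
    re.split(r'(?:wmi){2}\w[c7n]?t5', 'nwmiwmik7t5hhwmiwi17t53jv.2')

['n', 'hhwmiwi17t53jv.2']

The pattern matches the literal 'wmi' repeated 2 times, then a word character; then optionally one of [c7n], then the literal 't5'.
The string is cut at each match, leaving 2 pieces.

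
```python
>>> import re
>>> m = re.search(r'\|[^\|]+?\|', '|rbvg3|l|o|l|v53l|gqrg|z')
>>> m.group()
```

'|rbvg3|'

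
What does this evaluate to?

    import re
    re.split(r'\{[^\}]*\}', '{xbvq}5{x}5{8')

['', '5', '5{8']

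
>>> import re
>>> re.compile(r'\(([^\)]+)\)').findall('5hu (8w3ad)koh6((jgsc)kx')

Matches: at [4:11] match '(8w3ad)', group 1 = '8w3ad'; at [15:22] match '((jgsc)', group 1 = '(jgsc'.
With a single group, `findall` returns only what that group captured — 2 items.

['8w3ad', '(jgsc']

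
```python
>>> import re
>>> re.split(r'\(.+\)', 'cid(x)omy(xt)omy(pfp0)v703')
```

['cid', 'v703']

`split` removes every match and returns the 2 fragments in between.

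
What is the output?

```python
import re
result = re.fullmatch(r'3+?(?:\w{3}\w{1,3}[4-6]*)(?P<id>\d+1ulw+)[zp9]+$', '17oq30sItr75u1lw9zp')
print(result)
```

None

This matches one or more of a literal '3' (lazy); then exactly 3 of a word character, then 1 to 3 of a word character, then zero or more of a character in [4-6] (non-capturing group); then one or more of a digit, then the literal '1ul', then one or more of the literal 'w' (captured as 'id'); then one or more of one of [zp9]; then anchored at the end.
For `fullmatch`, every character of the input must be accounted for by the pattern.
Here there's no way to consume every character, so the call returns None.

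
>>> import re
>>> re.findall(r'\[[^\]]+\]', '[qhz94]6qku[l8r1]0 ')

With no groups in the pattern, `findall` gives back each whole match — 2 here.

['[qhz94]', '[l8r1]']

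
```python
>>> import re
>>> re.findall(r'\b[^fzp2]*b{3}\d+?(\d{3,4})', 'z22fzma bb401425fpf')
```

[]

Because there's exactly one group, `findall` drops the full match and keeps group 1 from each hit.
Nothing in the string satisfies the pattern, so the list is empty.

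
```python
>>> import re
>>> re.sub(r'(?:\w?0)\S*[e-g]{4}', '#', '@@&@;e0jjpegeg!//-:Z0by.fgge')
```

'@@&@;#'

Pattern: optionally a word character, then a literal '0' (non-capturing group); then zero or more of a non-whitespace character, then exactly 4 of a character in [e-g].
Each match is replaced by '#'.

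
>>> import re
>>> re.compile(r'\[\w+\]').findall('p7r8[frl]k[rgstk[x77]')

Walking the string: at [4:9] → '[frl]'; at [16:21] → '[x77]'.
With no groups in the pattern, `findall` gives back each whole match — 2 here.

['[frl]', '[x77]']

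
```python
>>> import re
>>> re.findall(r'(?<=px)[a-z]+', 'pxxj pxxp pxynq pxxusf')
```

['xj', 'xp', 'ynq', 'xusf']

The lookaround is zero-width — it requires the adjacent text to match without consuming it, so the asserted text isn't part of the match.
No capturing groups, so `findall` returns the 4 full match strings.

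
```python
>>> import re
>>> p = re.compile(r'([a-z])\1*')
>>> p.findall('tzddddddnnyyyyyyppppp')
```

After group 1 captures some text, `\1` only succeeds where that same text appears again.
Walking the string: at [0:1] match 't', group 1 = 't'; at [1:2] match 'z', group 1 = 'z'; at [2:8] match 'dddddd', group 1 = 'd'; at [8:10] match 'nn', group 1 = 'n'; at [10:16] match 'yyyyyy', group 1 = 'y'; ….
With a single group, `findall` returns only what that group captured — 6 items.

['t', 'z', 'd', 'n', 'y', 'p']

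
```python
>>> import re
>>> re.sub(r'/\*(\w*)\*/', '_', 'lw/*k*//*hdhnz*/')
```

Every occurrence is swapped for '_'.

'lw__'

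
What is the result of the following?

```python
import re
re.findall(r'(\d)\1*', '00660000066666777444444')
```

A backreference is literal: `\1` must see the identical characters the first group matched.
Matches: at [0:2] match '00', group 1 = '0'; at [2:4] match '66', group 1 = '6'; at [4:9] match '00000', group 1 = '0'; at [9:14] match '66666', group 1 = '6'; at [14:17] match '777', group 1 = '7'; ….
With a single group, `findall` returns only what that group captured — 6 items.

['0', '6', '0', '6', '7', '4']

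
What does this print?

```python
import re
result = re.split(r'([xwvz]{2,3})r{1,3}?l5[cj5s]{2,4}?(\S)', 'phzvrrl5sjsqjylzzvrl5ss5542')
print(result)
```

This matches 2 to 3 of one of [xwvz] (captured); then 1 to 3 of a literal 'r' (lazy), then the literal 'l5', then 2 to 4 of one of [cj5s] (lazy); then a non-whitespace character (captured).
Because the quantifier is non-greedy, it stops expanding at the earliest point where the rest of the pattern can succeed.
Matches to split on: at [2:11] → 'zvrrl5sjs'; at [15:24] → 'zzvrl5ss5'.
With a capturing group present, the delimiter's captured portion is kept in the result list.

['ph', 'zv', 's', 'qjyl', 'zzv', '5', '542']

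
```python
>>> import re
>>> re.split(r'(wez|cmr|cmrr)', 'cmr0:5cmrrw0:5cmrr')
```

The regex engine tests alternatives in the order written; an earlier branch that matches wins even if a later one would match more.
`re.split` interleaves the captured-group text with the surrounding fragments.

['', 'cmr', '0:5', 'cmr', 'rw0:5', 'cmr', 'r']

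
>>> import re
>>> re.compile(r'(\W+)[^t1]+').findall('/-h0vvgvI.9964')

['/-']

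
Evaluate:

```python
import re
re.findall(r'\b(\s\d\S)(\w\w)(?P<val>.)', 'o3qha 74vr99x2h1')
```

[(' 74', 'vr', '9')]

The pattern matches a word boundary (`\b`, zero-width); then whitespace, then a digit, then a non-whitespace character (captured); then a word character, then a word character (captured); then any character (captured as 'val').
Multiple groups make `findall` return tuples — one 3-tuple for the one match.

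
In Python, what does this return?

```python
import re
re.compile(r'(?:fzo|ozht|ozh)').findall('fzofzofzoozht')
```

Branches in `(...|...)` are attempted left-to-right; the first branch that allows the whole pattern to succeed is taken.
Matches: at [0:3] → 'fzo'; at [3:6] → 'fzo'; at [6:9] → 'fzo'; at [9:13] → 'ozht'.
`findall` yields the raw match text (4 of them) because the pattern has no groups.

['fzo', 'fzo', 'fzo', 'ozht']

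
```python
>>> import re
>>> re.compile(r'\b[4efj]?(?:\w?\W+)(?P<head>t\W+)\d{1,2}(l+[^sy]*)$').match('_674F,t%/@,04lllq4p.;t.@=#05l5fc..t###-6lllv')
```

Pattern: a word boundary (`\b`, zero-width); then optionally one of [4efj]; then optionally a word character, then one or more of a non-word character (non-capturing group); then a literal 't', then one or more of a non-word character (captured as 'head'); then 1 to 2 of a digit; then one or more of the literal 'l', then zero or more of any character except [sy] (captured); then anchored at the end.
With `match`, the pattern is implicitly anchored at the beginning.
Here the string doesn't start with a match, so the call returns None.

None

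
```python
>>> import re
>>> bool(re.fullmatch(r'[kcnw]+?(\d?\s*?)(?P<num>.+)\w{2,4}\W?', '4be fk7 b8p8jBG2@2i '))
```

False

Pattern: one or more of one of [kcnw] (lazy); then optionally a digit, then zero or more of whitespace (lazy) (captured); then one or more of any character (captured as 'num'); then 2 to 4 of a word character, then optionally a non-word character.
For `fullmatch`, every character of the input must be accounted for by the pattern.
Here the pattern can't cover the whole string, so the call returns None, and `bool(None)` is False.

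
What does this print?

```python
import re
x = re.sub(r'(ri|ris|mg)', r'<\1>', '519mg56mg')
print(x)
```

519<mg>56<mg>

Matches: at [3:5] → 'mg'; at [7:9] → 'mg'.
The replacement refers to a captured group, so each match is rewritten using its own captured text.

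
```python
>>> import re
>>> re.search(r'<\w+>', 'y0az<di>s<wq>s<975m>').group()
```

`re.search` tries every starting position until one works.
The match spans [4:8] → '<di>'.

'<di>'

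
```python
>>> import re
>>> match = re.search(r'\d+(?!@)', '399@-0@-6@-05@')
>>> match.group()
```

'39'

The negative lookahead/lookbehind blocks any match where the forbidden context is present.
The match spans [0:2] → '39'.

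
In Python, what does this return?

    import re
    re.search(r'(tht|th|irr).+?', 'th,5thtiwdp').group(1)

The match spans [0:3] → 'th,'.
Captured: group 1 = 'th'.

'th'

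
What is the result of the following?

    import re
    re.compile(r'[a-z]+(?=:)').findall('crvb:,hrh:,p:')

The `(?=…)`/`(?<=…)` assertion just peeks at neighbouring text; it doesn't advance the match position.
Walking the string: at [0:4] → 'crvb'; at [6:9] → 'hrh'; at [11:12] → 'p'.
Since nothing is captured, `findall` lists the 3 matched substrings directly.

['crvb', 'hrh', 'p']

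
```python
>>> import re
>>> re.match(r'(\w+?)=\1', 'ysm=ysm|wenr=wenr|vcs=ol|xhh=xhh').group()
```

`re.match` only tries the pattern at the start of the string.
The match spans [0:7] → 'ysm=ysm'.

'ysm=ysm'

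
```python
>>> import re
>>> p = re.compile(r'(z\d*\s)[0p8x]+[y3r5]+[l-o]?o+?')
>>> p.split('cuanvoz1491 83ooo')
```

['cuanvo', 'z1491 ', 'o']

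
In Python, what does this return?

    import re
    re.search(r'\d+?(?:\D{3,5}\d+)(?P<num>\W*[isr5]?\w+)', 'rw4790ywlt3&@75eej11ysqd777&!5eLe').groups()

('&@75eej11ysqd777',)

The match spans [2:27] → '4790ywlt3&@75eej11ysqd777'.
Captured: group 1 = '&@75eej11ysqd777'.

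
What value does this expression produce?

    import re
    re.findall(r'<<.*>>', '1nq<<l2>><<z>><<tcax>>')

['<<l2>><<z>><<tcax>>']

Walking the string: at [3:22] → '<<l2>><<z>><<tcax>>'.
With no groups in the pattern, `findall` gives back each whole match — 1 here.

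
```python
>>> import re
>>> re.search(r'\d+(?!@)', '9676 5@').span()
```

(0, 4)

The negative lookaround is zero-width — it rules out positions where the adjacent text would match, without consuming anything.
`re.search` scans for the first position where the pattern succeeds.
The match spans [0:4] → '9676'.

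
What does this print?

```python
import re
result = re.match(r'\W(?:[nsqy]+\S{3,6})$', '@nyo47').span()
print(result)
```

(0, 6)

Pattern: a non-word character; then one or more of one of [nsqy], then 3 to 6 of a non-whitespace character (non-capturing group); then anchored at the end.
With `match`, the pattern is implicitly anchored at the beginning.
The match spans [0:6] → '@nyo47'.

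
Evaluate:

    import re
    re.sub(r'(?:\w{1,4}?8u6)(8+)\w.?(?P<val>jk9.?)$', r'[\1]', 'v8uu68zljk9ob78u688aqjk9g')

'v8uu68zljk[88]'

Pattern: 1 to 4 of a word character (lazy), then the literal '8u6' (non-capturing group); then one or more of a literal '8' (captured); then a word character, then optionally any character; then the literal 'jk9', then optionally any character (captured as 'val'); then anchored at the end.
Each match is replaced using the text its own group 1 captured.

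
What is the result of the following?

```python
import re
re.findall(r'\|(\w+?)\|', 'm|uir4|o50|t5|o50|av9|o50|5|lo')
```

Matches: at [1:7] match '|uir4|', group 1 = 'uir4'; at [10:14] match '|t5|', group 1 = 't5'; at [17:22] match '|av9|', group 1 = 'av9'; at [25:28] match '|5|', group 1 = '5'.
`findall` collects group 1 from each match (4 total).

['uir4', 't5', 'av9', '5']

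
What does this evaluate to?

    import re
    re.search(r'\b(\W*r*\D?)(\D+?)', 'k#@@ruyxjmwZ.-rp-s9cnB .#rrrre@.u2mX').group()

'k#'

A non-greedy quantifier consumes as few characters as it can — just enough that the remainder of the pattern still matches from where it stops; whatever follows it matches normally.
The match spans [0:2] → 'k#'.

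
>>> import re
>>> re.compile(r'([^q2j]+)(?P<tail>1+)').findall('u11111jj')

This matches one or more of any character except [q2j] (captured); then one or more of a literal '1' (captured as 'tail').
Scanning left to right: at [0:6] match 'u11111', groups = ('u1111', '1').
Multiple groups make `findall` return tuples — one 2-tuple for the one match.

[('u1111', '1')]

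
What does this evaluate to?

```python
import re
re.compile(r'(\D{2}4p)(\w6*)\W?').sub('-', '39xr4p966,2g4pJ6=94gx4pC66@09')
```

'39-2g4pJ6=94-09'

Pattern: exactly 2 of a non-digit, then the literal '4p' (captured); then a word character, then zero or more of the literal '6' (captured); then optionally a non-word character.
Matches: at [2:10] → 'xr4p966,'; at [19:27] → 'gx4pC66@'.
Every occurrence is swapped for '-'.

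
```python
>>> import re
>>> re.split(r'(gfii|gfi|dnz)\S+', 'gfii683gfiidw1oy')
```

['', 'gfii', '']

The regex engine tests alternatives in the order written; an earlier branch that matches wins even if a later one would match more.
Matches to split on: at [0:16] → 'gfii683gfiidw1oy'.
Because the pattern has a capturing group, `split` also inserts each captured text between the pieces.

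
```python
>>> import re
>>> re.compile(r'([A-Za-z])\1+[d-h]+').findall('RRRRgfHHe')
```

['R', 'H']

After group 1 captures some text, `\1` only succeeds where that same text appears again.
Scanning left to right: at [0:6] match 'RRRRgf', group 1 = 'R'; at [6:9] match 'HHe', group 1 = 'H'.
Because there's exactly one group, `findall` drops the full match and keeps group 1 from each hit.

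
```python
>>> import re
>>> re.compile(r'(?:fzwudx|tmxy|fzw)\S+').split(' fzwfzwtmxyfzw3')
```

Splitting on the pattern gives 2 pieces.

[' ', '']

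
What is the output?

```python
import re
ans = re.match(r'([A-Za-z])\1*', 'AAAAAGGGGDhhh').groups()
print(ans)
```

('A',)

`\1` has to match the exact text group 1 already captured.
With `match`, the pattern is implicitly anchored at the beginning.
The match spans [0:5] → 'AAAAA'.
Captured: group 1 = 'A'.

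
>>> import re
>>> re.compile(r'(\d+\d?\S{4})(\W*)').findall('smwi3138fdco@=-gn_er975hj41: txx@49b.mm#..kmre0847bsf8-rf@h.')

This matches one or more of a digit, then optionally a digit, then exactly 4 of a non-whitespace character (captured); then zero or more of a non-word character (captured).
With 2 capturing groups, `findall` returns a 2-tuple per match.

[('3138fdco', '@=-'), ('975hj41', ': '), ('49b.mm', '#..'), ('0847bsf8', '-')]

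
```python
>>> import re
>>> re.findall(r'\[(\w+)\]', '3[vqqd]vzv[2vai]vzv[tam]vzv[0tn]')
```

['vqqd', '2vai', 'tam', '0tn']

Matches: at [1:7] match '[vqqd]', group 1 = 'vqqd'; at [10:16] match '[2vai]', group 1 = '2vai'; at [19:24] match '[tam]', group 1 = 'tam'; at [27:32] match '[0tn]', group 1 = '0tn'.
`findall` collects group 1 from each match (4 total).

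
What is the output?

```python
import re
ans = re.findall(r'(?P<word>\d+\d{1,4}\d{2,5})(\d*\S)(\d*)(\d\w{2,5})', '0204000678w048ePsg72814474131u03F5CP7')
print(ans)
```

4 groups means each result is a tuple of 4 captured strings — 2 here.

[('0204000678', 'w', '04', '8ePsg7'), ('2814474131', 'u', '0', '3F5CP7')]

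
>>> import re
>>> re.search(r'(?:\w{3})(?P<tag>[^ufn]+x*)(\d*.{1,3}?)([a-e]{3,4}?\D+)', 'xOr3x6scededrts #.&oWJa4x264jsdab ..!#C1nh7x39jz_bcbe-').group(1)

'3x6scededrts #.&oWJa4x264j'

This matches exactly 3 of a word character (non-capturing group); then one or more of any character except [ufn], then zero or more of a literal 'x' (captured as 'tag'); then zero or more of a digit, then 1 to 3 of any character (lazy) (captured); then 3 to 4 of a character in [a-e] (lazy), then one or more of a non-digit (captured).
`re.search` tries every starting position until one works.
The match spans [0:39] → 'xOr3x6scededrts #.&oWJa4x264jsdab ..!#C'.
Captured: group 1 = '3x6scededrts #.&oWJa4x264j', group 2 = 's', group 3 = 'dab ..!#C'.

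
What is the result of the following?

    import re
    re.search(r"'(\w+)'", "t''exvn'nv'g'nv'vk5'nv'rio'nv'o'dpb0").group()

"'exvn'"

`re.search` scans for the first position where the pattern succeeds.
The match spans [2:8] → "'exvn'".
Captured: group 1 = 'exvn'.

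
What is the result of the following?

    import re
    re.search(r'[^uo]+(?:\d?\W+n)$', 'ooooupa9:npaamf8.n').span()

(5, 18)

The pattern matches one or more of any character except [uo]; then optionally a digit, then one or more of a non-word character, then a literal 'n' (non-capturing group); then anchored at the end.
`re.search` scans for the first position where the pattern succeeds.
The match spans [5:18] → 'pa9:npaamf8.n'.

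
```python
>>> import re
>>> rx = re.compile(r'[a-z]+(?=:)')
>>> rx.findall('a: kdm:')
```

The positive lookaround only admits positions where the adjacent text matches; those characters stay outside the span.
Scanning left to right: at [0:1] → 'a'; at [3:6] → 'kdm'.
With no groups in the pattern, `findall` gives back each whole match — 2 here.

['a', 'kdm']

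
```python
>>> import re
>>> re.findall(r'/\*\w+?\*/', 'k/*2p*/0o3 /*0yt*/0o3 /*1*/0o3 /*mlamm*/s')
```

Scanning left to right: at [1:7] → '/*2p*/'; at [11:18] → '/*0yt*/'; at [22:27] → '/*1*/'; at [31:40] → '/*mlamm*/'.
With no groups in the pattern, `findall` gives back each whole match — 4 here.

['/*2p*/', '/*0yt*/', '/*1*/', '/*mlamm*/']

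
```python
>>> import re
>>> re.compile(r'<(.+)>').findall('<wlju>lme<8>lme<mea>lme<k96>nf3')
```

['wlju>lme<8>lme<mea>lme<k96']

Walking the string: at [0:28] match '<wlju>lme<8>lme<mea>lme<k96>', group 1 = 'wlju>lme<8>lme<mea>lme<k96'.
With a single group, `findall` returns only what that group captured — 1 item.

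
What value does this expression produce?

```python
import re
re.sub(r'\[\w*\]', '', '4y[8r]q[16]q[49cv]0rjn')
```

'4yqq0rjn'

Matches: at [2:6] → '[8r]'; at [7:11] → '[16]'; at [12:18] → '[49cv]'.
Each match is replaced by ''.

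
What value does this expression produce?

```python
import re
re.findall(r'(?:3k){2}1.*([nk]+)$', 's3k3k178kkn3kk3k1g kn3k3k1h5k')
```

['k']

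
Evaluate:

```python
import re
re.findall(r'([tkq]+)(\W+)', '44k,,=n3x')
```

[('k', ',,=')]

This matches one or more of one of [tkq] (captured); then one or more of a non-word character (captured).
Walking the string: at [2:6] match 'k,,=', groups = ('k', ',,=').
`findall` packs the 2 group values into a tuple for every match.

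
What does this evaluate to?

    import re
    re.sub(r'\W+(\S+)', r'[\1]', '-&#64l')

Pattern: one or more of a non-word character; then one or more of a non-whitespace character (captured).
Matches: at [0:6] → '-&#64l'.
The replacement refers to a captured group, so each match is rewritten using its own captured text.

'[64l]'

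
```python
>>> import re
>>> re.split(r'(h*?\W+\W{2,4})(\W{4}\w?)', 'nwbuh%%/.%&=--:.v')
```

This matches zero or more of the literal 'h' (lazy), then one or more of a non-word character, then 2 to 4 of a non-word character (captured); then exactly 4 of a non-word character, then optionally a word character (captured).
Matches to split on: at [4:17] → 'h%%/.%&=--:.v'.
`re.split` interleaves the captured-group text with the surrounding fragments.

['nwbu', 'h%%/.%&=', '--:.v', '']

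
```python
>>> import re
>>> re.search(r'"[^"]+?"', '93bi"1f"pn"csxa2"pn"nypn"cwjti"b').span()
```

The match spans [4:8] → '"1f"'.

(4, 8)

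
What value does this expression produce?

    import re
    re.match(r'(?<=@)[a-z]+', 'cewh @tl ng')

None

The `(?=…)`/`(?<=…)` assertion just peeks at neighbouring text; it doesn't advance the match position.
`match` is anchored at position 0; if the pattern doesn't fit there, it returns None.
Here the pattern fails at index 0, so the call returns None.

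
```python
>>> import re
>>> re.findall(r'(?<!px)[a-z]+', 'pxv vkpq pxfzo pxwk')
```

['pxv', 'vkpq', 'pxfzo', 'pxwk']

Because the assertion is negative and zero-width, positions next to the forbidden text are skipped.
Scanning left to right: at [0:3] → 'pxv'; at [4:8] → 'vkpq'; at [9:14] → 'pxfzo'; at [15:19] → 'pxwk'.
With no groups in the pattern, `findall` gives back each whole match — 4 here.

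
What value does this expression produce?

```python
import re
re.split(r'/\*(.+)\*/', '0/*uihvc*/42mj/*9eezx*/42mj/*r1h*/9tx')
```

['0', 'uihvc*/42mj/*9eezx*/42mj/*r1h', '9tx']

The group in the pattern means `split` returns the separators' captures alongside the pieces.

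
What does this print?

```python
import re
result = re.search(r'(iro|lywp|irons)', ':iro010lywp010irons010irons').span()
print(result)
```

(1, 4)

`re.search` scans for the first position where the pattern succeeds.
The match spans [1:4] → 'iro'.
Captured: group 1 = 'iro'.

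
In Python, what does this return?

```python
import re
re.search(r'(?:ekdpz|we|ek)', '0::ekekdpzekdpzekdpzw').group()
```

'ek'

`re.search` scans for the first position where the pattern succeeds.
The match spans [3:5] → 'ek'.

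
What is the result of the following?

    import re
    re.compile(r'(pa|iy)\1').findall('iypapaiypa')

['pa']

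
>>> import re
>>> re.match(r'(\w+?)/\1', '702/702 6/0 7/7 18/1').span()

(0, 7)

`match` is anchored at position 0; if the pattern doesn't fit there, it returns None.
The match spans [0:7] → '702/702'.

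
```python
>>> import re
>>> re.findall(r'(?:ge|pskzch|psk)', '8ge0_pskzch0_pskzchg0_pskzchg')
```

`|` is ordered: at each position the engine commits to the first alternative that works.
`findall` yields the raw match text (4 of them) because the pattern has no groups.

['ge', 'pskzch', 'pskzch', 'pskzch']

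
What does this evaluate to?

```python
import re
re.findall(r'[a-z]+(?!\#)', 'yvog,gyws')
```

`(?!…)`/`(?<!…)` only lets a position through if the neighbouring text does NOT match; no characters are consumed.
`findall` yields the raw match text (2 of them) because the pattern has no groups.

['yvog', 'gyws']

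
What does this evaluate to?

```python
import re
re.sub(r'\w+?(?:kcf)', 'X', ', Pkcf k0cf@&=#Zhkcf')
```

Each match is replaced by 'X'.

', X k0cf@&=#X'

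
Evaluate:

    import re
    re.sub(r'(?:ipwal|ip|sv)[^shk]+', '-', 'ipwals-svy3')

Each match is replaced by '-'.

'-s--'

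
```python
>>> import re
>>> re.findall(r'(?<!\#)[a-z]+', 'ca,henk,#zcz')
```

['ca', 'henk', 'cz']

`(?!…)`/`(?<!…)` only lets a position through if the neighbouring text does NOT match; no characters are consumed.
Walking the string: at [0:2] → 'ca'; at [3:7] → 'henk'; at [10:12] → 'cz'.
No capturing groups, so `findall` returns the 3 full match strings.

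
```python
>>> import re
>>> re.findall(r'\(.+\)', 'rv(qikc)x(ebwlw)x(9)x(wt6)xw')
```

['(qikc)x(ebwlw)x(9)x(wt6)']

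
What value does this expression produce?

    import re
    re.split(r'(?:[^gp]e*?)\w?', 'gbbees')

['g', '', '', '']

A non-greedy quantifier consumes as few characters as it can — just enough that the remainder of the pattern still matches from where it stops; whatever follows it matches normally.
The string is cut at each match, leaving 4 pieces.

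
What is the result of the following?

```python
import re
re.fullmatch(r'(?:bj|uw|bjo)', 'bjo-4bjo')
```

None

`re.fullmatch` is like wrapping the pattern in `^…$` (in single-line mode).
Here there's no way to consume every character, so the call returns None.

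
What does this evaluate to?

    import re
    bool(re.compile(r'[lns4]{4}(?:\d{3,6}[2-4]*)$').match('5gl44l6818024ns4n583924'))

Pattern: exactly 4 of one of [lns4]; then 3 to 6 of a digit, then zero or more of a character in [2-4] (non-capturing group); then anchored at the end.
With `match`, the pattern is implicitly anchored at the beginning.
Here position 0 doesn't satisfy it, so the call returns None, and `bool(None)` is False.

False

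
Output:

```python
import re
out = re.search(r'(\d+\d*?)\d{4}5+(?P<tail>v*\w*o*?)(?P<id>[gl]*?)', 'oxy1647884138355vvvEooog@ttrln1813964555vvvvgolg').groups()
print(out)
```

('16478841', 'vvvEooog', '')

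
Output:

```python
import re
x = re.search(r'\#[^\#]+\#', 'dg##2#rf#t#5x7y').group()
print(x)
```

`re.search` scans for the first position where the pattern succeeds.
The match spans [3:6] → '#2#'.

#2#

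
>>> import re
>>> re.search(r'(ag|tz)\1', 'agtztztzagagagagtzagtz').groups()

('tz',)

The match spans [2:6] → 'tztz'.
Captured: group 1 = 'tz'.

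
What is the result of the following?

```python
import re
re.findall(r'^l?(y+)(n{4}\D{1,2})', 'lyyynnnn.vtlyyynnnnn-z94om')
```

Pattern: anchored at the start of the string; then optionally a literal 'l'; then one or more of a literal 'y' (captured); then exactly 4 of a literal 'n', then 1 to 2 of a non-digit (captured).
Walking the string: at [0:10] match 'lyyynnnn.v', groups = ('yyy', 'nnnn.v').
With 2 capturing groups, `findall` returns a 2-tuple per match.

[('yyy', 'nnnn.v')]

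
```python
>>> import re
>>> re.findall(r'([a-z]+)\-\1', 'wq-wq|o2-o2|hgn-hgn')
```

['wq', 'hgn']

A backreference is literal: `\1` must see the identical characters the first group matched.
Scanning left to right: at [0:5] match 'wq-wq', group 1 = 'wq'; at [12:19] match 'hgn-hgn', group 1 = 'hgn'.
Because there's exactly one group, `findall` drops the full match and keeps group 1 from each hit.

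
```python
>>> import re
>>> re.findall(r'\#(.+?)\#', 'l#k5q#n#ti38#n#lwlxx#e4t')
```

['k5q', 'ti38', 'lwlxx']

`findall` collects group 1 from each match (3 total).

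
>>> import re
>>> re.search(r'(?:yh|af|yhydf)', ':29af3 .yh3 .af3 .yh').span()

`search` walks the string left to right and returns the first match it finds.
The match spans [3:5] → 'af'.

(3, 5)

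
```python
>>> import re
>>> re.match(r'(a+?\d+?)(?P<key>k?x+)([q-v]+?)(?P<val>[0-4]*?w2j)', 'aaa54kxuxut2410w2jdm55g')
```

This matches one or more of a literal 'a' (lazy), then one or more of a digit (lazy) (captured); then optionally the literal 'k', then one or more of a literal 'x' (captured as 'key'); then one or more of a character in [q-v] (lazy) (captured); then zero or more of a character in [0-4] (lazy), then the literal 'w2j' (captured as 'val').
`re.match` only tries the pattern at the start of the string.
Here position 0 doesn't satisfy it, so the call returns None.

None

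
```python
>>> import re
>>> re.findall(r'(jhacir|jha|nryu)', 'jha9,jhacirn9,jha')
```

`|` is ordered: at each position the engine commits to the first alternative that works.
`findall` collects group 1 from each match (3 total).

['jha', 'jhacir', 'jha']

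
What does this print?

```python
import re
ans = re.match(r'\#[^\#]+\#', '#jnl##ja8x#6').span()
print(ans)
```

(0, 5)

`match` is anchored at position 0; if the pattern doesn't fit there, it returns None.
The match spans [0:5] → '#jnl#'.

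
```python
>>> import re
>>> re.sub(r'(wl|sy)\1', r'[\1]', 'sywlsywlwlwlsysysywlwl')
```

`\1` has to match the exact text group 1 already captured.
Matches: at [6:10] → 'wlwl'; at [12:16] → 'sysy'; at [18:22] → 'wlwl'.
`\1` in the replacement pulls in group 1's text for each match.

'sywlsy[wl]wl[sy]sy[wl]'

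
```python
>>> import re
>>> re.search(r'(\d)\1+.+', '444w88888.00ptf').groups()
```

The match spans [0:15] → '444w88888.00ptf'.
Captured: group 1 = '4'.

('4',)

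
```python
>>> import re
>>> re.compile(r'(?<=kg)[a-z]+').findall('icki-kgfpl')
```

The lookaround is zero-width — it requires the adjacent text to match without consuming it, so the asserted text isn't part of the match.
Walking the string: at [7:10] → 'fpl'.
`findall` yields the raw match text (1 of them) because the pattern has no groups.

['fpl']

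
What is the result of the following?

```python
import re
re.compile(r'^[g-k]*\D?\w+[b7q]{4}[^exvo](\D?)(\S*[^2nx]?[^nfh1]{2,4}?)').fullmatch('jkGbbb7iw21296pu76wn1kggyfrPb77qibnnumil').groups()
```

This matches anchored at the start of the string; then zero or more of a character in [g-k], then optionally a non-digit, then one or more of a word character; then exactly 4 of one of [b7q], then any character except [exvo]; then optionally a non-digit (captured); then zero or more of a non-whitespace character, then optionally any character except [2nx], then 2 to 4 of any character except [nfh1] (lazy) (captured).
`re.fullmatch` is like wrapping the pattern in `^…$` (in single-line mode).
The match spans [0:40] → 'jkGbbb7iw21296pu76wn1kggyfrPb77qibnnumil'.
Captured: group 1 = 'b', group 2 = 'nnumil'.

('b', 'nnumil')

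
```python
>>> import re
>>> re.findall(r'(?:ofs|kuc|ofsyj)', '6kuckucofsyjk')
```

['kuc', 'kuc', 'ofs']

Alternation tries branches left to right and keeps the first one that lets the overall match succeed at that position.
Walking the string: at [1:4] → 'kuc'; at [4:7] → 'kuc'; at [7:10] → 'ofs'.
Since nothing is captured, `findall` lists the 3 matched substrings directly.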